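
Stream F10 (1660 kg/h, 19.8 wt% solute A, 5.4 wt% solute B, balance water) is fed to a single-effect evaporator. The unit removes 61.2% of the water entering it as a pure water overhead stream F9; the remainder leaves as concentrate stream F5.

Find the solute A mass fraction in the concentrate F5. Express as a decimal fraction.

0.3652

solute A is not removed: 1660×0.198 = 328.68 kg/h of solute A enters F5.
water entering = 1660×0.748 = 1241.7 kg/h; overhead removed = 0.612×1241.7 = 759.91 kg/h.
Concentrate = 1660 − 759.91 = 900.09 kg/h.
Mass fraction = 328.68/900.09 = 0.3652.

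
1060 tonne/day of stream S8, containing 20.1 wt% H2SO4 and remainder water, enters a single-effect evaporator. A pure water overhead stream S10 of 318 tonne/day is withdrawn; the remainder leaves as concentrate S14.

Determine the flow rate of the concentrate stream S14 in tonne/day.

742 tonne/day

Concentrate = 1060 − 318 = 742 tonne/day.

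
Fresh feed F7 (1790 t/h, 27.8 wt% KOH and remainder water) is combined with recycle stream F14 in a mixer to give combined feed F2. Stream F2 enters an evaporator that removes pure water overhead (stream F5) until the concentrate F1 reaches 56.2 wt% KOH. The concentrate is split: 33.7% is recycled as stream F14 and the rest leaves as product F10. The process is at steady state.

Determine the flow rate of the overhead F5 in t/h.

Overall KOH balance (none leaves overhead): KOH in fresh feed = KOH in product, i.e. 1790×0.278 = (1−0.337)·F1·0.562.
F1 = 497.62/(0.562×0.663) = 1335.5 t/h.
Recycle F14 = 0.337×1335.5 = 450.07 t/h.
Combined feed F2 = 1790 + 450.07 = 2240.1 t/h.
Overhead F5 = F2 − F1 = 2240.1 − 1335.5 = 904.56 t/h.

904.6 t/h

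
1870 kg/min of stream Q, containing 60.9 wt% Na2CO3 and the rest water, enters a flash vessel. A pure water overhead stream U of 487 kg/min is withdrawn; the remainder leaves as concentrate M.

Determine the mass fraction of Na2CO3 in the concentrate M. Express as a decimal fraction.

Na2CO3 is not removed: 1870×0.609 = 1138.8 kg/min of Na2CO3 enters M.
Concentrate = 1870 − 487 = 1383 kg/min.
Mass fraction = 1138.8/1383 = 0.823.

0.823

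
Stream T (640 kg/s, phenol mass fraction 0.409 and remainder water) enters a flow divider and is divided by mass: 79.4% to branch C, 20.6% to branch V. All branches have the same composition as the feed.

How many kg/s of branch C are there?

508.2 kg/s

Branch C flow = 0.794×640 = 508.16 kg/s.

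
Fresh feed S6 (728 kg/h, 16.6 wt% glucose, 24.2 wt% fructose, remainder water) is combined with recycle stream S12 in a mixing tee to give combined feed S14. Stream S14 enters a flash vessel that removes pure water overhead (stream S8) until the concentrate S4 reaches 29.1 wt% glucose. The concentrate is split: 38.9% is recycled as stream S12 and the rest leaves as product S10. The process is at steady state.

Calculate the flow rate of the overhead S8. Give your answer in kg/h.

312.7 kg/h

Overall glucose balance (none leaves overhead): glucose in fresh feed = glucose in product, i.e. 728×0.166 = (1−0.389)·S4·0.291.
S4 = 120.85/(0.291×0.611) = 679.68 kg/h.
Recycle S12 = 0.389×679.68 = 264.4 kg/h.
Combined feed S14 = 728 + 264.4 = 992.4 kg/h.
Overhead S8 = S14 − S4 = 992.4 − 679.68 = 312.71 kg/h.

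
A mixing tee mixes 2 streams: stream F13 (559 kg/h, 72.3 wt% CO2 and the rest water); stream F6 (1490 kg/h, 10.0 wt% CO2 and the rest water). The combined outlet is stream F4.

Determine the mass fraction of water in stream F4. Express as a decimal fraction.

0.730

Total flow out = 559 + 1490 = 2049 kg/h.
water in = 559×0.277 + 1490×0.900 = 1495.8 kg/h.
water mass fraction in F4 = 1495.8/2049 = 0.730.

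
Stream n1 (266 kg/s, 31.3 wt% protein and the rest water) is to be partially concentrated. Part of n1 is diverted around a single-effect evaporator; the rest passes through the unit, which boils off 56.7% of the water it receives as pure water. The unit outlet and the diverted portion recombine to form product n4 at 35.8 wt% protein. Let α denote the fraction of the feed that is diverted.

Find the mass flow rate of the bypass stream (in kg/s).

180.2 kg/s

All 266×0.313 = 83.258 kg/s of protein reaches n4, so n4 = 83.258/0.358 = 232.56 kg/s and vapour = 33.436 kg/s.
The evaporator receives (1−α)·266 of feed at 0.687 water and removes 0.567 of that water:
0.567×0.687×(1−α)×266 = 33.436
(1−α) = 33.436/103.61 = 0.3227;  α = 0.6773.
Bypass flow = 0.6773×266 = 180.16 kg/s.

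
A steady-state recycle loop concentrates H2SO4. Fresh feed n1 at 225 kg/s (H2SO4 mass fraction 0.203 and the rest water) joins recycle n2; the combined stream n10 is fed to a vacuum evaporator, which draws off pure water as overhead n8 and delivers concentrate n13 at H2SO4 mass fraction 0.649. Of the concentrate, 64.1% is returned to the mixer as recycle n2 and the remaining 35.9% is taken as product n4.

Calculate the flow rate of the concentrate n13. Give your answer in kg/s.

Overall H2SO4 balance (none leaves overhead): H2SO4 in fresh feed = H2SO4 in product, i.e. 225×0.203 = (1−0.641)·n13·0.649.
n13 = 45.675/(0.649×0.359) = 196.04 kg/s.

196 kg/s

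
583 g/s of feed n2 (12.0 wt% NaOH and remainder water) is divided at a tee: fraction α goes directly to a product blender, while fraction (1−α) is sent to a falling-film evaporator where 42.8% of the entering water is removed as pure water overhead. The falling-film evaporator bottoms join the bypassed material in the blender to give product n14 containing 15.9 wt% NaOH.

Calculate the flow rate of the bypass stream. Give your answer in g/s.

203.3 g/s

All 583×0.120 = 69.96 g/s of NaOH reaches n14, so n14 = 69.96/0.159 = 440 g/s and vapour = 143 g/s.
The evaporator receives (1−α)·583 of feed at 0.880 water and removes 0.428 of that water:
0.428×0.880×(1−α)×583 = 143
(1−α) = 143/219.58 = 0.6512;  α = 0.3488.
Bypass flow = 0.3488×583 = 203.33 g/s.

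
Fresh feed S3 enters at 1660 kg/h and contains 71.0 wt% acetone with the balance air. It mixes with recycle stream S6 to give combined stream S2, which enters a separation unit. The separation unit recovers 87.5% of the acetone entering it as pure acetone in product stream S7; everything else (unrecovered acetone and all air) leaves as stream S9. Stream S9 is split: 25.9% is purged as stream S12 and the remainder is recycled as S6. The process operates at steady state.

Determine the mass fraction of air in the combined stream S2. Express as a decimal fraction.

air enters only via S3 and leaves only via the purge: 1660×0.290 = 0.259×(air in S9), and the separation unit passes all air, so air in S2 = air in S9 = 1858.7 kg/h.
acetone in S2: m_A = 1660×0.710 + (1−0.259)·(1−0.875)·m_A, so m_A = 1178.6/0.9074 = 1298.9 kg/h.
S2 = 1298.9 + 1858.7 = 3157.6 kg/h.
air fraction in S2 = 1858.7/3157.6 = 0.589.

0.589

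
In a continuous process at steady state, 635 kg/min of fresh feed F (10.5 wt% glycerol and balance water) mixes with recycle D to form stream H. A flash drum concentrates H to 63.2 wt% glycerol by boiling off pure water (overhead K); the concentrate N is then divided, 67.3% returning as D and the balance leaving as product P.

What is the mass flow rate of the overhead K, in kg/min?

Overall glycerol balance (none leaves overhead): glycerol in fresh feed = glycerol in product, i.e. 635×0.105 = (1−0.673)·N·0.632.
N = 66.675/(0.632×0.327) = 322.63 kg/min.
Recycle D = 0.673×322.63 = 217.13 kg/min.
Combined feed H = 635 + 217.13 = 852.13 kg/min.
Overhead K = H − N = 852.13 − 322.63 = 529.5 kg/min.

529.5 kg/min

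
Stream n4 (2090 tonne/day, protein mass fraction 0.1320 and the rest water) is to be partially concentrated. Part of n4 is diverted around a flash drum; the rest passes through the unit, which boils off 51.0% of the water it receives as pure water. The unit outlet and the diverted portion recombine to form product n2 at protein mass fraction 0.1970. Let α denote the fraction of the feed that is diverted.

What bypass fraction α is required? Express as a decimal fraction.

0.255

All 2090×0.132 = 275.88 tonne/day of protein reaches n2, so n2 = 275.88/0.197 = 1400.4 tonne/day and vapour = 689.59 tonne/day.
The evaporator receives (1−α)·2090 of feed at 0.868 water and removes 0.510 of that water:
0.510×0.868×(1−α)×2090 = 689.59
(1−α) = 689.59/925.2 = 0.7453;  α = 0.2547.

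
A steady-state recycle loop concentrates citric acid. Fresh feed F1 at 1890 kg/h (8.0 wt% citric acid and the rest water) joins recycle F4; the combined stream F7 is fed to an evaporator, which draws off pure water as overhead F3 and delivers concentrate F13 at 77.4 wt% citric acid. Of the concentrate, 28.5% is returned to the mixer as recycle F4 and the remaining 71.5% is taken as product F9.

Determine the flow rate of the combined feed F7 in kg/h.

1968 kg/h

Overall citric acid balance (none leaves overhead): citric acid in fresh feed = citric acid in product, i.e. 1890×0.080 = (1−0.285)·F13·0.774.
F13 = 151.2/(0.774×0.715) = 273.22 kg/h.
Recycle F4 = 0.285×273.22 = 77.866 kg/h.
Combined feed F7 = 1890 + 77.866 = 1967.9 kg/h.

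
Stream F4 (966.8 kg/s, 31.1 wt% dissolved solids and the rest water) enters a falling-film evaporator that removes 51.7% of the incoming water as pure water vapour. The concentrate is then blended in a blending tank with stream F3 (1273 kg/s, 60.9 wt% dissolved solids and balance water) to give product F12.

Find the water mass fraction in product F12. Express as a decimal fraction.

Vapour removed = 0.517×0.689×966.8 = 344.39 kg/s; concentrate = 622.41 kg/s.
water reaching the mixer = 321.74 (from concentrate) + 1273×0.391 = 819.48 kg/s.
Product flow = 622.41 + 1273 = 1895.4 kg/s; water fraction = 0.4323.

0.4323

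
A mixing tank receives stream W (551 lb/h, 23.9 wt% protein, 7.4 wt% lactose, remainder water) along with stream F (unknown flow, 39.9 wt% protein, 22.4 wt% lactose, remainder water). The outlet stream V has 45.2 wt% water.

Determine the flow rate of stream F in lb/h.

Let F be the unknown flow. Total out = 551 + F.
water balance: 378.54 + 0.377·F = 0.452·(551 + F)
(0.377 − 0.452)·F = 0.452×551 − 378.54 = -129.49
F = -129.49 / -0.075 = 1726.5 lb/h

1726 lb/h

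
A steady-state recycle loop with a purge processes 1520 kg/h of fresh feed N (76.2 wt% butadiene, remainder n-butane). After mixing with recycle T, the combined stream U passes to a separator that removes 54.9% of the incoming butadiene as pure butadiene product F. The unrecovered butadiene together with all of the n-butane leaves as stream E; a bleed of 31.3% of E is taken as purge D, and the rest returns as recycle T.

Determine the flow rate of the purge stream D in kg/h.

n-butane enters only via N and leaves only via the purge: 1520×0.238 = 0.313×(n-butane in E), and the separator passes all n-butane, so n-butane in U = n-butane in E = 1155.8 kg/h.
butadiene in U: m_A = 1520×0.762 + (1−0.313)·(1−0.549)·m_A, so m_A = 1158.2/0.6902 = 1678.2 kg/h.
E = (1−0.549)×1678.2 + 1155.8 = 1912.7 kg/h.
Purge D = 0.313×1912.7 = 598.66 kg/h.

598.7 kg/h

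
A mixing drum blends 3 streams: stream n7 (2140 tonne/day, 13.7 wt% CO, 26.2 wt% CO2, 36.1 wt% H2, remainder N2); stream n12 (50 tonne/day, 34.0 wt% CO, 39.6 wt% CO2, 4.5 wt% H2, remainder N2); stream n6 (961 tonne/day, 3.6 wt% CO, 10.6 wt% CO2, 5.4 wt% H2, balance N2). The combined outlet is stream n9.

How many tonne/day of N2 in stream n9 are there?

1297 tonne/day

N2 out = N2 in = 2140×0.240 + 50×0.219 + 961×0.804 = 1297.2 tonne/day.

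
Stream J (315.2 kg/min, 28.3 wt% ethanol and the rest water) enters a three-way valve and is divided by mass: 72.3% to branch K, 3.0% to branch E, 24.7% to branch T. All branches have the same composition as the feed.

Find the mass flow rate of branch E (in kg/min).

9.456 kg/min

Branch E flow = 0.030×315.2 = 9.456 kg/min.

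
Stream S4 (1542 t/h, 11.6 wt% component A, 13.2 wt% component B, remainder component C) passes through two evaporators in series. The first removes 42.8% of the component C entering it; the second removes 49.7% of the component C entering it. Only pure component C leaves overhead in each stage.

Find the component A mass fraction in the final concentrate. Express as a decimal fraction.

component C in feed = 1542×0.752 = 1159.6 t/h.
After stage 1: component C left = (1−0.428)×1159.6 = 663.28; stream total = 1045.7 t/h.
After stage 2: component C left = (1−0.497)×663.28 = 333.63; final concentrate = 716.05 t/h.
component A fraction = 178.87/716.05 = 0.250.

0.250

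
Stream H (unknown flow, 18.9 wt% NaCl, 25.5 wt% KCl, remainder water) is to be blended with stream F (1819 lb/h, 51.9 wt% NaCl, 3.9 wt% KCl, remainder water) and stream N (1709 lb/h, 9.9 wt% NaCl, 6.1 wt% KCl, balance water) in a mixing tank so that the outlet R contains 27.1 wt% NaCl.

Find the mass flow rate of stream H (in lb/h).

1917 lb/h

Let H be the unknown flow. Total out = 3528 + H.
NaCl balance: 1113.3 + 0.189·H = 0.271·(3528 + H)
(0.189 − 0.271)·H = 0.271×3528 − 1113.3 = -157.16
H = -157.16 / -0.082 = 1916.6 lb/h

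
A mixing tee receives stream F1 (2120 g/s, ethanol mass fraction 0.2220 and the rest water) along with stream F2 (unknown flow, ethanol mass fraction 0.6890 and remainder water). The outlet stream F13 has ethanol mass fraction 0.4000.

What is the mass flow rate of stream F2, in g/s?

Let F2 be the unknown flow. Total out = 2120 + F2.
ethanol balance: 470.64 + 0.689·F2 = 0.400·(2120 + F2)
(0.689 − 0.400)·F2 = 0.400×2120 − 470.64 = 377.36
F2 = 377.36 / 0.289 = 1305.7 g/s

1306 g/s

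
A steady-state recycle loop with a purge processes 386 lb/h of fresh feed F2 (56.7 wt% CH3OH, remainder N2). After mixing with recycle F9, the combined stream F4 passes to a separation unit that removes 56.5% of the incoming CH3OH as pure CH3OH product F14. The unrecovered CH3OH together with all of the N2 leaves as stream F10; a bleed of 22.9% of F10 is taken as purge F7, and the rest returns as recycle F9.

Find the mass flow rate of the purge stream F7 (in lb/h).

N2 enters only via F2 and leaves only via the purge: 386×0.433 = 0.229×(N2 in F10), and the separation unit passes all N2, so N2 in F4 = N2 in F10 = 729.86 lb/h.
CH3OH in F4: m_A = 386×0.567 + (1−0.229)·(1−0.565)·m_A, so m_A = 218.86/0.6646 = 329.31 lb/h.
F10 = (1−0.565)×329.31 + 729.86 = 873.11 lb/h.
Purge F7 = 0.229×873.11 = 199.94 lb/h.

199.9 lb/h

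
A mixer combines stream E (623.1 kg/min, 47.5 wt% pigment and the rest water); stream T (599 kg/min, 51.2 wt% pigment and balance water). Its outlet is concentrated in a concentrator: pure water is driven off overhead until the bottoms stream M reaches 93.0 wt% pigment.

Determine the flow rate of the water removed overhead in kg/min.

pigment entering = 623.1×0.475 + 599×0.512 = 602.66 kg/min.
All pigment reports to M, so M = 602.66/0.930 = 648.02 kg/min.
Total feed = 1222.1 kg/min; overhead = 1222.1 − 648.02 = 574.08 kg/min.

574.1 kg/min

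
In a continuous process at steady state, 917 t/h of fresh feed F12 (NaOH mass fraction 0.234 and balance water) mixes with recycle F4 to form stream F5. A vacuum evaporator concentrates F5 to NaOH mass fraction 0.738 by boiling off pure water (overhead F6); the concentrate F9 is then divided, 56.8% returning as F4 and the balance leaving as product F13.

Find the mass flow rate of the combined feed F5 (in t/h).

Overall NaOH balance (none leaves overhead): NaOH in fresh feed = NaOH in product, i.e. 917×0.234 = (1−0.568)·F9·0.738.
F9 = 214.58/(0.738×0.432) = 673.05 t/h.
Recycle F4 = 0.568×673.05 = 382.29 t/h.
Combined feed F5 = 917 + 382.29 = 1299.3 t/h.

1299 t/h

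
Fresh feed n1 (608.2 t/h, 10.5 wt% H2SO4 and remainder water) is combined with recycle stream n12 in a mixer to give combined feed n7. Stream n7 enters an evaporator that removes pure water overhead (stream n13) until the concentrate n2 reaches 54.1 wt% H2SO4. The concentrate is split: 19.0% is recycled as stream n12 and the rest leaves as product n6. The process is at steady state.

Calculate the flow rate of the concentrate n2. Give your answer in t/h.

145.7 t/h

Overall H2SO4 balance (none leaves overhead): H2SO4 in fresh feed = H2SO4 in product, i.e. 608.2×0.105 = (1−0.190)·n2·0.541.
n2 = 63.861/(0.541×0.810) = 145.73 t/h.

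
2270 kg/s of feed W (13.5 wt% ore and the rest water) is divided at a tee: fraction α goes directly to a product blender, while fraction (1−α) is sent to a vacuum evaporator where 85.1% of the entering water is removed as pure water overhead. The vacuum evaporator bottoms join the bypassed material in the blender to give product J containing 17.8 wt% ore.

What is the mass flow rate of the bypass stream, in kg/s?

All 2270×0.135 = 306.45 kg/s of ore reaches J, so J = 306.45/0.178 = 1721.6 kg/s and vapour = 548.37 kg/s.
The evaporator receives (1−α)·2270 of feed at 0.865 water and removes 0.851 of that water:
0.851×0.865×(1−α)×2270 = 548.37
(1−α) = 548.37/1671 = 0.3282;  α = 0.6718.
Bypass flow = 0.6718×2270 = 1525 kg/s.

1525 kg/s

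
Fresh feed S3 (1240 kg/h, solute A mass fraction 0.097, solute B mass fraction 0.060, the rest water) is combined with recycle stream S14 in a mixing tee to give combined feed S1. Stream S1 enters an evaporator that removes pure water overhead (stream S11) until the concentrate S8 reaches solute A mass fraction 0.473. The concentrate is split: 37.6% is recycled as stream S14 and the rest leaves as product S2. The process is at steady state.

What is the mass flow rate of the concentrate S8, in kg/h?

407.5 kg/h

Overall solute A balance (none leaves overhead): solute A in fresh feed = solute A in product, i.e. 1240×0.097 = (1−0.376)·S8·0.473.
S8 = 120.28/(0.473×0.624) = 407.52 kg/h.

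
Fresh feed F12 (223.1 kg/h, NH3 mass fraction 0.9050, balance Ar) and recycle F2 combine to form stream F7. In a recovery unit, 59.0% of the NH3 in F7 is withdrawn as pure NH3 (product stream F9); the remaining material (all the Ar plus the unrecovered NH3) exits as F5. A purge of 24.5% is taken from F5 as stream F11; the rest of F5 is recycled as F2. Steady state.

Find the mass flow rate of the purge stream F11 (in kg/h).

50.57 kg/h

Ar enters only via F12 and leaves only via the purge: 223.1×0.095 = 0.245×(Ar in F5), and the recovery unit passes all Ar, so Ar in F7 = Ar in F5 = 86.508 kg/h.
NH3 in F7: m_A = 223.1×0.905 + (1−0.245)·(1−0.590)·m_A, so m_A = 201.91/0.6905 = 292.43 kg/h.
F5 = (1−0.590)×292.43 + 86.508 = 206.4 kg/h.
Purge F11 = 0.245×206.4 = 50.569 kg/h.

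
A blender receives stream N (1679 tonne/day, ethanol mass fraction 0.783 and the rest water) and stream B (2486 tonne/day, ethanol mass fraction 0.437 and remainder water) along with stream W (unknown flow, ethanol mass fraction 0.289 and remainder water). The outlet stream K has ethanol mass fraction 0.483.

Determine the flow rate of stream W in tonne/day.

2007 tonne/day

Let W be the unknown flow. Total out = 4165 + W.
ethanol balance: 2401 + 0.289·W = 0.483·(4165 + W)
(0.289 − 0.483)·W = 0.483×4165 − 2401 = -389.34
W = -389.34 / -0.194 = 2006.9 tonne/day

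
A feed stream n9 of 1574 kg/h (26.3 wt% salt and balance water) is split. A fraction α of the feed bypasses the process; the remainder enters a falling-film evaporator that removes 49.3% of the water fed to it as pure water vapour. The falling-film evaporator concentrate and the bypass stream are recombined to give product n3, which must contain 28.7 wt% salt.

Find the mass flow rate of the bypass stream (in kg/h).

All 1574×0.263 = 413.96 kg/h of salt reaches n3, so n3 = 413.96/0.287 = 1442.4 kg/h and vapour = 131.62 kg/h.
The evaporator receives (1−α)·1574 of feed at 0.737 water and removes 0.493 of that water:
0.493×0.737×(1−α)×1574 = 131.62
(1−α) = 131.62/571.9 = 0.2302;  α = 0.7698.
Bypass flow = 0.7698×1574 = 1211.7 kg/h.

1212 kg/h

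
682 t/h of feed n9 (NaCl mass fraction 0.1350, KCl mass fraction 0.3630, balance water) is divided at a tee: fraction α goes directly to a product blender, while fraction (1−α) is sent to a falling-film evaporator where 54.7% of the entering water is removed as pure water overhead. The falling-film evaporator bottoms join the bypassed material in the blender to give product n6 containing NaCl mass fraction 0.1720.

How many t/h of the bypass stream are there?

147.7 t/h

All 682×0.135 = 92.07 t/h of NaCl reaches n6, so n6 = 92.07/0.172 = 535.29 t/h and vapour = 146.71 t/h.
The evaporator receives (1−α)·682 of feed at 0.502 water and removes 0.547 of that water:
0.547×0.502×(1−α)×682 = 146.71
(1−α) = 146.71/187.27 = 0.7834;  α = 0.2166.
Bypass flow = 0.2166×682 = 147.72 t/h.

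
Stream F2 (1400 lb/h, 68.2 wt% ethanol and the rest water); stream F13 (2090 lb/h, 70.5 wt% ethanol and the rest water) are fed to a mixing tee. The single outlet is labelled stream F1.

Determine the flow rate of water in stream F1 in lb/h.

water out = water in = 1400×0.318 + 2090×0.295 = 1061.8 lb/h.

1062 lb/h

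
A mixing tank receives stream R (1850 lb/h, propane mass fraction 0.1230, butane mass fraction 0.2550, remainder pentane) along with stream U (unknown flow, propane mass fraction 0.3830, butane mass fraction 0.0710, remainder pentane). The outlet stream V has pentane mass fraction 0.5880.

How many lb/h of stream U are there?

1498 lb/h

Let U be the unknown flow. Total out = 1850 + U.
pentane balance: 1150.7 + 0.546·U = 0.588·(1850 + U)
(0.546 − 0.588)·U = 0.588×1850 − 1150.7 = -62.9
U = -62.9 / -0.042 = 1497.6 lb/h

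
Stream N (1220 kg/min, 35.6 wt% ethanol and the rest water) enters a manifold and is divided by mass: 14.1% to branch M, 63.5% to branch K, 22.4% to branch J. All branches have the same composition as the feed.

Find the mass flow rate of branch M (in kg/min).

Branch M flow = 0.141×1220 = 172.02 kg/min.

172 kg/min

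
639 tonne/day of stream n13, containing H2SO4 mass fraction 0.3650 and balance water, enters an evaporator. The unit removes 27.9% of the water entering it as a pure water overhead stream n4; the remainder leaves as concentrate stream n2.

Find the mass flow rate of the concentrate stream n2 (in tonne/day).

water entering = 639×0.635 = 405.76 tonne/day; overhead removed = 0.279×405.76 = 113.21 tonne/day.
Concentrate = 639 − 113.21 = 525.79 tonne/day.

525.8 tonne/day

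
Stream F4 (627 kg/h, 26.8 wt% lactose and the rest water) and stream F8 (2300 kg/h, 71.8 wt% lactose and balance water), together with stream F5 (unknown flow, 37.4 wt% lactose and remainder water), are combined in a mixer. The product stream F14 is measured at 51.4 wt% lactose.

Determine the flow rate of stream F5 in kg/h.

Let F5 be the unknown flow. Total out = 2927 + F5.
lactose balance: 1819.4 + 0.374·F5 = 0.514·(2927 + F5)
(0.374 − 0.514)·F5 = 0.514×2927 − 1819.4 = -314.96
F5 = -314.96 / -0.140 = 2249.7 kg/h

2250 kg/h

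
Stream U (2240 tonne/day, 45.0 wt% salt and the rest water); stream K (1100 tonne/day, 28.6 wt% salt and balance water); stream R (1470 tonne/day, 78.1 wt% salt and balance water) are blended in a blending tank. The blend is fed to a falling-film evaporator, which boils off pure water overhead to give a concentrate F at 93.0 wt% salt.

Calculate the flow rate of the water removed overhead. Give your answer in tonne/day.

salt entering = 2240×0.450 + 1100×0.286 + 1470×0.781 = 2470.7 tonne/day.
All salt reports to F, so F = 2470.7/0.930 = 2656.6 tonne/day.
Total feed = 4810 tonne/day; overhead = 4810 − 2656.6 = 2153.4 tonne/day.

2153 tonne/day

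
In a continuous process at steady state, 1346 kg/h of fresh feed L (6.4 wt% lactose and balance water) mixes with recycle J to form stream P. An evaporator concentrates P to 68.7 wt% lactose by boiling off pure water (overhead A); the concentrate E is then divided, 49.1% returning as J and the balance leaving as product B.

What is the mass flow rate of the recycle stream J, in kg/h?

Overall lactose balance (none leaves overhead): lactose in fresh feed = lactose in product, i.e. 1346×0.064 = (1−0.491)·E·0.687.
E = 86.144/(0.687×0.509) = 246.35 kg/h.
Recycle J = 0.491×246.35 = 120.96 kg/h.

121 kg/h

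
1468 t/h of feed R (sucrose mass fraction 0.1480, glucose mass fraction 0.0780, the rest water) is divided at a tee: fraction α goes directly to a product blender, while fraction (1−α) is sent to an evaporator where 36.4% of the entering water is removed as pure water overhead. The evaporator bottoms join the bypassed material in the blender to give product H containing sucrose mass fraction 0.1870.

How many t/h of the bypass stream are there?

All 1468×0.148 = 217.26 t/h of sucrose reaches H, so H = 217.26/0.187 = 1161.8 t/h and vapour = 306.16 t/h.
The evaporator receives (1−α)·1468 of feed at 0.774 water and removes 0.364 of that water:
0.364×0.774×(1−α)×1468 = 306.16
(1−α) = 306.16/413.59 = 0.7403;  α = 0.2597.
Bypass flow = 0.2597×1468 = 381.31 t/h.

381.3 t/h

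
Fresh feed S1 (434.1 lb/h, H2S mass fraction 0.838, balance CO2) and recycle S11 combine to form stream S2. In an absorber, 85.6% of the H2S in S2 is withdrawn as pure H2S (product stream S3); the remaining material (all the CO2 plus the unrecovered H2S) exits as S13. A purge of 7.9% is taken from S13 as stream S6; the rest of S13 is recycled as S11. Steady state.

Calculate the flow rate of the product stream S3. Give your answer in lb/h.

359 lb/h

H2S in S2: m_A = 434.1×0.838 + (1−0.079)·(1−0.856)·m_A, so m_A = 363.78/0.8674 = 419.4 lb/h.
Product S3 = 0.856×419.4 = 359 lb/h.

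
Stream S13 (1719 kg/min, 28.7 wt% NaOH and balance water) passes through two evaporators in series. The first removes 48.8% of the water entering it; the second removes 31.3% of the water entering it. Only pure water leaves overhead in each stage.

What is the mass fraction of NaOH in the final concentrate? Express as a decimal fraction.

water in feed = 1719×0.713 = 1225.6 kg/min.
After stage 1: water left = (1−0.488)×1225.6 = 627.53; stream total = 1120.9 kg/min.
After stage 2: water left = (1−0.313)×627.53 = 431.11; final concentrate = 924.47 kg/min.
NaOH fraction = 493.35/924.47 = 0.5337.

0.5337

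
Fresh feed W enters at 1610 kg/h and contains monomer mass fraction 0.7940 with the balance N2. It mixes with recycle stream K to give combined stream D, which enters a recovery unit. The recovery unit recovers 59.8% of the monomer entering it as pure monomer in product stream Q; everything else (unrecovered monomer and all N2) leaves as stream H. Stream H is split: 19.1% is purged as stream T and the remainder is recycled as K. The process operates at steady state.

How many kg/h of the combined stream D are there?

3631 kg/h

N2 enters only via W and leaves only via the purge: 1610×0.206 = 0.191×(N2 in H), and the recovery unit passes all N2, so N2 in D = N2 in H = 1736.4 kg/h.
monomer in D: m_A = 1610×0.794 + (1−0.191)·(1−0.598)·m_A, so m_A = 1278.3/0.6748 = 1894.4 kg/h.
D = 1894.4 + 1736.4 = 3630.9 kg/h.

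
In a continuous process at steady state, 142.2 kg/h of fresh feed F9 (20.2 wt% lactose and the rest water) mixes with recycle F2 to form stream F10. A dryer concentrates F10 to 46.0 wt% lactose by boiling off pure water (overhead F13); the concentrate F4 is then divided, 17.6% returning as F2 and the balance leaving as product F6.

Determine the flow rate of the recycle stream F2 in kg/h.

13.34 kg/h

Overall lactose balance (none leaves overhead): lactose in fresh feed = lactose in product, i.e. 142.2×0.202 = (1−0.176)·F4·0.460.
F4 = 28.724/(0.460×0.824) = 75.782 kg/h.
Recycle F2 = 0.176×75.782 = 13.338 kg/h.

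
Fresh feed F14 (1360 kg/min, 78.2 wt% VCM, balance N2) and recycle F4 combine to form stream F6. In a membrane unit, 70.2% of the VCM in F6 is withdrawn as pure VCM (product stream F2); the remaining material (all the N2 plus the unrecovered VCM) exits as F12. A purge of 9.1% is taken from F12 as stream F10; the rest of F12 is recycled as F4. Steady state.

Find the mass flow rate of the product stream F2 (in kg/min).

1024 kg/min

VCM in F6: m_A = 1360×0.782 + (1−0.091)·(1−0.702)·m_A, so m_A = 1063.5/0.7291 = 1458.6 kg/min.
Product F2 = 0.702×1458.6 = 1024 kg/min.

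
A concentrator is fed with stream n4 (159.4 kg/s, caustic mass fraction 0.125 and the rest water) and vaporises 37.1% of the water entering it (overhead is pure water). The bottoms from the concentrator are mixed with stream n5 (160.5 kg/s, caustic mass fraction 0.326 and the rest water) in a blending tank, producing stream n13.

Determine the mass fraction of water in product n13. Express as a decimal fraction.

0.731

Vapour removed = 0.371×0.875×159.4 = 51.745 kg/s; concentrate = 107.65 kg/s.
water reaching the mixer = 87.73 (from concentrate) + 160.5×0.674 = 195.91 kg/s.
Product flow = 107.65 + 160.5 = 268.15 kg/s; water fraction = 0.731.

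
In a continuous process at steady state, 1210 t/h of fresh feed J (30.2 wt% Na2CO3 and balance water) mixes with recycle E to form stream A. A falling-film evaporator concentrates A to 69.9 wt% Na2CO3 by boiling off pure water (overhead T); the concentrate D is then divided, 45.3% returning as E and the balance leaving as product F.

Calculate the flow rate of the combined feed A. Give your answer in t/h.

1643 t/h

Overall Na2CO3 balance (none leaves overhead): Na2CO3 in fresh feed = Na2CO3 in product, i.e. 1210×0.302 = (1−0.453)·D·0.699.
D = 365.42/(0.699×0.547) = 955.71 t/h.
Recycle E = 0.453×955.71 = 432.94 t/h.
Combined feed A = 1210 + 432.94 = 1642.9 t/h.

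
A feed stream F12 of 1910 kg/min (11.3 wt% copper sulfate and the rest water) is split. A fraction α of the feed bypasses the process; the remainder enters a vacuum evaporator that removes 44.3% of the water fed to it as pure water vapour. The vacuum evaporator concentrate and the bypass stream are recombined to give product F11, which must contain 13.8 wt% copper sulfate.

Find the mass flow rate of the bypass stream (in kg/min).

All 1910×0.113 = 215.83 kg/min of copper sulfate reaches F11, so F11 = 215.83/0.138 = 1564 kg/min and vapour = 346.01 kg/min.
The evaporator receives (1−α)·1910 of feed at 0.887 water and removes 0.443 of that water:
0.443×0.887×(1−α)×1910 = 346.01
(1−α) = 346.01/750.52 = 0.4610;  α = 0.5390.
Bypass flow = 0.5390×1910 = 1029.4 kg/min.

1029 kg/min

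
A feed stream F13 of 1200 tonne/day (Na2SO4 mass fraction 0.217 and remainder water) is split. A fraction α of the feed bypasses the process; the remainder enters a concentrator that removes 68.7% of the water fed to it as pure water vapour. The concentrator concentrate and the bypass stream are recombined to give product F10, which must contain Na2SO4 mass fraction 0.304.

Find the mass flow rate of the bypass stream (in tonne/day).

All 1200×0.217 = 260.4 tonne/day of Na2SO4 reaches F10, so F10 = 260.4/0.304 = 856.58 tonne/day and vapour = 343.42 tonne/day.
The evaporator receives (1−α)·1200 of feed at 0.783 water and removes 0.687 of that water:
0.687×0.783×(1−α)×1200 = 343.42
(1−α) = 343.42/645.51 = 0.5320;  α = 0.4680.
Bypass flow = 0.4680×1200 = 561.58 tonne/day.

561.6 tonne/day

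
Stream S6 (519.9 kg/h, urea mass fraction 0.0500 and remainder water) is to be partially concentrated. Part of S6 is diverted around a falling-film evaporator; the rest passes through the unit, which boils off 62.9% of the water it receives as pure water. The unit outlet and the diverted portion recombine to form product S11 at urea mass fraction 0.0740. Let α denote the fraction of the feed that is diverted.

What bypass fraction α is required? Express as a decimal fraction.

0.457

All 519.9×0.050 = 25.995 kg/h of urea reaches S11, so S11 = 25.995/0.074 = 351.28 kg/h and vapour = 168.62 kg/h.
The evaporator receives (1−α)·519.9 of feed at 0.950 water and removes 0.629 of that water:
0.629×0.950×(1−α)×519.9 = 168.62
(1−α) = 168.62/310.67 = 0.5428;  α = 0.4572.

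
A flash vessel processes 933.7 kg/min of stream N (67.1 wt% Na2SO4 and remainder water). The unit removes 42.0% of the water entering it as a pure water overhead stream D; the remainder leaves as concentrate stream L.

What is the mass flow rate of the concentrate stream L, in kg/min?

804.7 kg/min

water entering = 933.7×0.329 = 307.19 kg/min; overhead removed = 0.420×307.19 = 129.02 kg/min.
Concentrate = 933.7 − 129.02 = 804.68 kg/min.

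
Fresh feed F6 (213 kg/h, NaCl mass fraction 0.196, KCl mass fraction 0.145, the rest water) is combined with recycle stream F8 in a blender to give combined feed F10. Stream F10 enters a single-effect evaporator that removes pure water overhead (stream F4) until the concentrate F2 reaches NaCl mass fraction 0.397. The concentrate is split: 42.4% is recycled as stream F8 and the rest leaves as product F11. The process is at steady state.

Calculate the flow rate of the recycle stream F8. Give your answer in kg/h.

Overall NaCl balance (none leaves overhead): NaCl in fresh feed = NaCl in product, i.e. 213×0.196 = (1−0.424)·F2·0.397.
F2 = 41.748/(0.397×0.576) = 182.57 kg/h.
Recycle F8 = 0.424×182.57 = 77.408 kg/h.

77.41 kg/h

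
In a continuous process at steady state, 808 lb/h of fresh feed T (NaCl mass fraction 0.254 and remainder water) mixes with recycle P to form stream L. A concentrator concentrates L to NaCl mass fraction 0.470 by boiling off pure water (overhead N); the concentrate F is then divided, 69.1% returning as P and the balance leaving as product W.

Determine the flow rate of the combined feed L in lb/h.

1784 lb/h

Overall NaCl balance (none leaves overhead): NaCl in fresh feed = NaCl in product, i.e. 808×0.254 = (1−0.691)·F·0.470.
F = 205.23/(0.470×0.309) = 1413.2 lb/h.
Recycle P = 0.691×1413.2 = 976.49 lb/h.
Combined feed L = 808 + 976.49 = 1784.5 lb/h.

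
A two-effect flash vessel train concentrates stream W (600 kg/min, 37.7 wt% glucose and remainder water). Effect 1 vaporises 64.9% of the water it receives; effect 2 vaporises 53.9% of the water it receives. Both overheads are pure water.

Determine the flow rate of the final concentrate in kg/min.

286.7 kg/min

water in feed = 600×0.623 = 373.8 kg/min.
After stage 1: water left = (1−0.649)×373.8 = 131.2; stream total = 357.4 kg/min.
After stage 2: water left = (1−0.539)×131.2 = 60.485; final concentrate = 286.68 kg/min.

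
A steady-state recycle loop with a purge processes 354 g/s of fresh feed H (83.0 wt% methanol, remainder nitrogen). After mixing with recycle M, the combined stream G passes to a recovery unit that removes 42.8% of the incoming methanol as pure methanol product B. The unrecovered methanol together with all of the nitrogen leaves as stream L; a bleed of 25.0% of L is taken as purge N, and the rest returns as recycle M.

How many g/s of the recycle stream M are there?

401.3 g/s

nitrogen enters only via H and leaves only via the purge: 354×0.170 = 0.250×(nitrogen in L), and the recovery unit passes all nitrogen, so nitrogen in G = nitrogen in L = 240.72 g/s.
methanol in G: m_A = 354×0.830 + (1−0.250)·(1−0.428)·m_A, so m_A = 293.82/0.5710 = 514.57 g/s.
L = (1−0.428)×514.57 + 240.72 = 535.05 g/s.
Recycle M = (1−0.250)×535.05 = 401.29 g/s.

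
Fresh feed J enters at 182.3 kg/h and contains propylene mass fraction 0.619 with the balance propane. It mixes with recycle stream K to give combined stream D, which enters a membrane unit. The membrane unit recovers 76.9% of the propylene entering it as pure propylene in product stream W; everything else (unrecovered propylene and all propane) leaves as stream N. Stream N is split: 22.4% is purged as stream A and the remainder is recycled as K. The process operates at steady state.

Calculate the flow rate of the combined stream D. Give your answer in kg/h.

447.6 kg/h

propane enters only via J and leaves only via the purge: 182.3×0.381 = 0.224×(propane in N), and the membrane unit passes all propane, so propane in D = propane in N = 310.07 kg/h.
propylene in D: m_A = 182.3×0.619 + (1−0.224)·(1−0.769)·m_A, so m_A = 112.84/0.8207 = 137.49 kg/h.
D = 137.49 + 310.07 = 447.56 kg/h.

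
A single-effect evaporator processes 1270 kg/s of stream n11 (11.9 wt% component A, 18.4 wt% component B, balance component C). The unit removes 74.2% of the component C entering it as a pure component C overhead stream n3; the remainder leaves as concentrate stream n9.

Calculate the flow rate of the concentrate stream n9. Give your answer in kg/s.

component C entering = 1270×0.697 = 885.19 kg/s; overhead removed = 0.742×885.19 = 656.81 kg/s.
Concentrate = 1270 − 656.81 = 613.19 kg/s.

613.2 kg/s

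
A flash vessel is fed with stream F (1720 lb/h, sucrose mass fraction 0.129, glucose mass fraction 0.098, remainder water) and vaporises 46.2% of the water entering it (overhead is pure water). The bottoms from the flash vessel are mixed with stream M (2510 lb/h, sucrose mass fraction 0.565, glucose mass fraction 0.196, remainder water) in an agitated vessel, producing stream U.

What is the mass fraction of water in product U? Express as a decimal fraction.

Vapour removed = 0.462×0.773×1720 = 614.26 lb/h; concentrate = 1105.7 lb/h.
water reaching the mixer = 715.3 (from concentrate) + 2510×0.239 = 1315.2 lb/h.
Product flow = 1105.7 + 2510 = 3615.7 lb/h; water fraction = 0.364.

0.364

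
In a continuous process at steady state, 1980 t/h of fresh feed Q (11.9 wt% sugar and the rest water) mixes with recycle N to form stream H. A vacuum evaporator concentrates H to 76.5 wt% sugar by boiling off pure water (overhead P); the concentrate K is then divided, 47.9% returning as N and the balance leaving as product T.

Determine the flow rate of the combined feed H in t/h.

Overall sugar balance (none leaves overhead): sugar in fresh feed = sugar in product, i.e. 1980×0.119 = (1−0.479)·K·0.765.
K = 235.62/(0.765×0.521) = 591.17 t/h.
Recycle N = 0.479×591.17 = 283.17 t/h.
Combined feed H = 1980 + 283.17 = 2263.2 t/h.

2263 t/h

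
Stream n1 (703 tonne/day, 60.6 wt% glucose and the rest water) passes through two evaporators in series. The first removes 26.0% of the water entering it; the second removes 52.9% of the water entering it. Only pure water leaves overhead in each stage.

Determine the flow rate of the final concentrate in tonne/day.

water in feed = 703×0.394 = 276.98 tonne/day.
After stage 1: water left = (1−0.260)×276.98 = 204.97; stream total = 630.98 tonne/day.
After stage 2: water left = (1−0.529)×204.97 = 96.539; final concentrate = 522.56 tonne/day.

522.6 tonne/day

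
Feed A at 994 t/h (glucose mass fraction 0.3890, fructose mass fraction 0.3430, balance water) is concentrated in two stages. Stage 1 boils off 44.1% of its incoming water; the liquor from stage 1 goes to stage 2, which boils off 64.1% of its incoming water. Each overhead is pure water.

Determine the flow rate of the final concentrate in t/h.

water in feed = 994×0.268 = 266.39 t/h.
After stage 1: water left = (1−0.441)×266.39 = 148.91; stream total = 876.52 t/h.
After stage 2: water left = (1−0.641)×148.91 = 53.46; final concentrate = 781.07 t/h.

781.1 t/h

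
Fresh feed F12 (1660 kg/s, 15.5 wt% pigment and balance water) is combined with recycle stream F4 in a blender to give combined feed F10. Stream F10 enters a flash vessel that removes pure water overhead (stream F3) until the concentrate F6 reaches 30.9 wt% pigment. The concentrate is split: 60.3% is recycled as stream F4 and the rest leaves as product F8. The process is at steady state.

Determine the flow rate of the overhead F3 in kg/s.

Overall pigment balance (none leaves overhead): pigment in fresh feed = pigment in product, i.e. 1660×0.155 = (1−0.603)·F6·0.309.
F6 = 257.3/(0.309×0.397) = 2097.4 kg/s.
Recycle F4 = 0.603×2097.4 = 1264.8 kg/s.
Combined feed F10 = 1660 + 1264.8 = 2924.8 kg/s.
Overhead F3 = F10 − F6 = 2924.8 − 2097.4 = 827.31 kg/s.

827.3 kg/s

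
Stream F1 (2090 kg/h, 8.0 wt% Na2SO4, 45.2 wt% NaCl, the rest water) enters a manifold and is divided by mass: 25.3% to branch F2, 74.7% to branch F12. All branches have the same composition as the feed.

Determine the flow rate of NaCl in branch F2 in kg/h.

Branch F2 total = 0.253×2090 = 528.77 kg/h.
NaCl in F2 = 0.452×528.77 = 239 kg/h.

239 kg/h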